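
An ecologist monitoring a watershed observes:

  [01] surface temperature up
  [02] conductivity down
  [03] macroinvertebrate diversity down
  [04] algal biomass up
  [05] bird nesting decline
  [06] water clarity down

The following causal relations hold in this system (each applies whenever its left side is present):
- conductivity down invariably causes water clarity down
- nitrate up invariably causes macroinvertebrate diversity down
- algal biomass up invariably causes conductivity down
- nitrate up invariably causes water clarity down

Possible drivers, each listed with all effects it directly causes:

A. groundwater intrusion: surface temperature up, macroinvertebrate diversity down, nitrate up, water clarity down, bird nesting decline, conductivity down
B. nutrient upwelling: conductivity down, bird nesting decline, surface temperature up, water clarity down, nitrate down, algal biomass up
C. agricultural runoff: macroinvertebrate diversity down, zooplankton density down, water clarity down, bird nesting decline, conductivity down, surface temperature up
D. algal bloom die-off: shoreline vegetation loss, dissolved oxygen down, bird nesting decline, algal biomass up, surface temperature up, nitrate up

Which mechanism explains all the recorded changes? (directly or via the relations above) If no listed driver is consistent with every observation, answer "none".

For each candidate, compare predicted effects to what was observed:
(A) groundwater intrusion — surface temperature up ✓; conductivity down ✓; macroinvertebrate diversity down ✓; algal biomass up ✗; bird nesting decline ✓; water clarity down ✓
(B) nutrient upwelling — surface temperature up ✓; conductivity down ✓; macroinvertebrate diversity down ✗; algal biomass up ✓; bird nesting decline ✓; water clarity down ✓
(C) agricultural runoff — surface temperature up ✓; conductivity down ✓; macroinvertebrate diversity down ✓; algal biomass up ✗; bird nesting decline ✓; water clarity down ✓
(D) algal bloom die-off — surface temperature up ✓; conductivity down ✓ (through algal biomass up → conductivity down); macroinvertebrate diversity down ✓ (through nitrate up → macroinvertebrate diversity down); algal biomass up ✓; bird nesting decline ✓; water clarity down ✓ (through nitrate up → water clarity down)
Only (D) is consistent with every observation.

D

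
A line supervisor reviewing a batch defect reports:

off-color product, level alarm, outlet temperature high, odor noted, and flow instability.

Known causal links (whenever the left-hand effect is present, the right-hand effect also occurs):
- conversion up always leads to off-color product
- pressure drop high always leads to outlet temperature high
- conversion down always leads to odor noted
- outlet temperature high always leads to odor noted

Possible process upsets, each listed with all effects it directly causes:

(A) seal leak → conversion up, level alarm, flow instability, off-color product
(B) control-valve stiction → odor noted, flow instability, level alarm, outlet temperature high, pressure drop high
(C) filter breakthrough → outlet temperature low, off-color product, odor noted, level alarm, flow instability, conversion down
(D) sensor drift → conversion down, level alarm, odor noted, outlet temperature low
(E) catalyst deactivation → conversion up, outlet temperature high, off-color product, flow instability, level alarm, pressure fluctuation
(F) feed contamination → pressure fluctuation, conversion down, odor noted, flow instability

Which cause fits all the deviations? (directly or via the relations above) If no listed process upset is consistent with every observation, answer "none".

Testing each hypothesis:
(A) seal leak — off-color product yes; level alarm yes; outlet temperature high NO; odor noted NO; flow instability yes
(B) control-valve stiction — does not account for off-color product
(C) filter breakthrough — off-color product yes; level alarm yes; outlet temperature high NO; odor noted yes; flow instability yes
(D) sensor drift — off-color product NO; level alarm yes; outlet temperature high NO; odor noted yes; flow instability NO
(E) catalyst deactivation — off-color product yes; level alarm yes; outlet temperature high yes; odor noted yes (through outlet temperature high → odor noted); flow instability yes
(F) feed contamination — does not account for off-color product, level alarm, outlet temperature high
(E) is the only candidate with no mismatches.

E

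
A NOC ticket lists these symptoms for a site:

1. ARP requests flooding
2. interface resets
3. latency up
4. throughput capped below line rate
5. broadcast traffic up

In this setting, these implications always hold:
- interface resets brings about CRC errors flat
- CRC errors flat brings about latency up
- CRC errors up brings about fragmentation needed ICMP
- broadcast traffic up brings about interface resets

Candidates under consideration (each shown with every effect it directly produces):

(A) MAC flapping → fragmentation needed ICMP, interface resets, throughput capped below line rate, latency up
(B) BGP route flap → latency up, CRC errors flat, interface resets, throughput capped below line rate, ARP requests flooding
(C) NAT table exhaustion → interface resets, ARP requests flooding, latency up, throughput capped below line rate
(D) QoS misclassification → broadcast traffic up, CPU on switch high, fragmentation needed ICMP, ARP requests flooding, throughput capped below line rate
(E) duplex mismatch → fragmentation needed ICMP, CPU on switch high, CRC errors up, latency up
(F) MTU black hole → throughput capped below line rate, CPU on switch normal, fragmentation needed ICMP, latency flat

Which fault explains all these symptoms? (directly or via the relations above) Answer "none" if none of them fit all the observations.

D

Testing each hypothesis:
(A) MAC flapping — ARP requests flooding -; interface resets +; latency up +; throughput capped below line rate +; broadcast traffic up -
(B) BGP route flap — does not account for broadcast traffic up
(C) NAT table exhaustion — does not account for broadcast traffic up
(D) QoS misclassification — accounts for every observation (interface resets by broadcast traffic up → interface resets)
(E) duplex mismatch — ARP requests flooding -; interface resets -; latency up +; throughput capped below line rate -; broadcast traffic up -
(F) MTU black hole — fails on ARP requests flooding, interface resets, latency up, broadcast traffic up (predicts latency flat, not latency up)
(D) is the only candidate with no mismatches.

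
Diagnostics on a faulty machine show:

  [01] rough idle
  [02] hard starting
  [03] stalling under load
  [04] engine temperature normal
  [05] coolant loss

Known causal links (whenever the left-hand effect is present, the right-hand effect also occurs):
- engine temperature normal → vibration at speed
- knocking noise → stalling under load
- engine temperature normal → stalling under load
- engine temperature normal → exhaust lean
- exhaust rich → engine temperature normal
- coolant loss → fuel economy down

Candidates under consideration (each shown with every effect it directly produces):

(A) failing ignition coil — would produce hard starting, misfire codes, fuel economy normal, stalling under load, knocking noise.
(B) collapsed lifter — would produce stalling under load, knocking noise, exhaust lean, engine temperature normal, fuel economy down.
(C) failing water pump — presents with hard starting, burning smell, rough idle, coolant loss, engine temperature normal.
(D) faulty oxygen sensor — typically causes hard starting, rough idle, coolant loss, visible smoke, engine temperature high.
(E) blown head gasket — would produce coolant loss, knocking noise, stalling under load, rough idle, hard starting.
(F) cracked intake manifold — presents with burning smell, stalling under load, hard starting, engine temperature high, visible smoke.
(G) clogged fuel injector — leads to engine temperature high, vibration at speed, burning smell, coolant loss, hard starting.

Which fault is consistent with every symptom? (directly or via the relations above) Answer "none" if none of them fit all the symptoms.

C

For each candidate, compare predicted effects to what was observed:
(A) failing ignition coil — rough idle miss; hard starting match; stalling under load match; engine temperature normal miss; coolant loss miss
(B) collapsed lifter — does not account for rough idle, hard starting, coolant loss
(C) failing water pump — rough idle match; hard starting match; stalling under load match (through engine temperature normal → stalling under load); engine temperature normal match; coolant loss match
(D) faulty oxygen sensor — fails on stalling under load, engine temperature normal (predicts engine temperature high, not engine temperature normal)
(E) blown head gasket — rough idle match; hard starting match; stalling under load match; engine temperature normal miss; coolant loss match
(F) cracked intake manifold — rough idle miss; hard starting match; stalling under load match; engine temperature normal miss; coolant loss miss
(G) clogged fuel injector — fails on rough idle, stalling under load, engine temperature normal (predicts engine temperature high, not engine temperature normal)
(C) alone accounts for all the evidence.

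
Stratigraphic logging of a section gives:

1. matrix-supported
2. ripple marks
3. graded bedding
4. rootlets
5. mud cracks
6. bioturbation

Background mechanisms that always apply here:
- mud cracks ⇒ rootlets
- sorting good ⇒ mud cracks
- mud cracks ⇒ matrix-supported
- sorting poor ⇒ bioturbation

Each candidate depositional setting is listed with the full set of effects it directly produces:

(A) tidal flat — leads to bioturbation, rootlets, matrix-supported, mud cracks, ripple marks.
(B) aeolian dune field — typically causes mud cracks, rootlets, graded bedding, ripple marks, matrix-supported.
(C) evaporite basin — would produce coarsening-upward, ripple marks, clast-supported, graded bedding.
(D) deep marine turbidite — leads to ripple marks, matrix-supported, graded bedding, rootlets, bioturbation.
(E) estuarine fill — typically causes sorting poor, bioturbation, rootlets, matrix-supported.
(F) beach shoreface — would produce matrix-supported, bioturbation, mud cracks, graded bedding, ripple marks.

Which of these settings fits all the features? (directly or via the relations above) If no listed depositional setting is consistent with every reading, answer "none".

F

Testing each hypothesis:
(A) tidal flat — does not account for graded bedding
(B) aeolian dune field — matrix-supported yes; ripple marks yes; graded bedding yes; rootlets yes; mud cracks yes; bioturbation NO
(C) evaporite basin — fails on matrix-supported, rootlets, mud cracks, bioturbation (predicts clast-supported, not matrix-supported)
(D) deep marine turbidite — matrix-supported yes; ripple marks yes; graded bedding yes; rootlets yes; mud cracks NO; bioturbation yes
(E) estuarine fill — matrix-supported yes; ripple marks NO; graded bedding NO; rootlets yes; mud cracks NO; bioturbation yes
(F) beach shoreface — accounts for every observation (rootlets via mud cracks → rootlets)
(F) is the only candidate with no mismatches.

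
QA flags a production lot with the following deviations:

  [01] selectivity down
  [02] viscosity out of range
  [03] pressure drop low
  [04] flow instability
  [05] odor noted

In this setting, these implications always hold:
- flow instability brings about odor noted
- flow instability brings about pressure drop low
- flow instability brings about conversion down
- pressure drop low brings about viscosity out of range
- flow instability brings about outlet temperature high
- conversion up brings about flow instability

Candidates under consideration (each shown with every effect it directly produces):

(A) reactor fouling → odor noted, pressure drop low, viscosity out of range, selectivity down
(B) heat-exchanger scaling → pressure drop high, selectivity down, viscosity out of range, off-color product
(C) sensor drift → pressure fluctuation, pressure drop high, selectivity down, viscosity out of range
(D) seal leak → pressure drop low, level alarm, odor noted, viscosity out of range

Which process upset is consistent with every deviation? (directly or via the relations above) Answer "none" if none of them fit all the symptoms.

none

Testing each hypothesis:
(A) reactor fouling — selectivity down yes; viscosity out of range yes; pressure drop low yes; flow instability NO; odor noted yes
(B) heat-exchanger scaling — fails on pressure drop low, flow instability, odor noted (predicts pressure drop high, not pressure drop low)
(C) sensor drift — selectivity down yes; viscosity out of range yes; pressure drop low NO; flow instability NO; odor noted NO
(D) seal leak — selectivity down NO; viscosity out of range yes; pressure drop low yes; flow instability NO; odor noted yes
Every candidate fails on at least one observation.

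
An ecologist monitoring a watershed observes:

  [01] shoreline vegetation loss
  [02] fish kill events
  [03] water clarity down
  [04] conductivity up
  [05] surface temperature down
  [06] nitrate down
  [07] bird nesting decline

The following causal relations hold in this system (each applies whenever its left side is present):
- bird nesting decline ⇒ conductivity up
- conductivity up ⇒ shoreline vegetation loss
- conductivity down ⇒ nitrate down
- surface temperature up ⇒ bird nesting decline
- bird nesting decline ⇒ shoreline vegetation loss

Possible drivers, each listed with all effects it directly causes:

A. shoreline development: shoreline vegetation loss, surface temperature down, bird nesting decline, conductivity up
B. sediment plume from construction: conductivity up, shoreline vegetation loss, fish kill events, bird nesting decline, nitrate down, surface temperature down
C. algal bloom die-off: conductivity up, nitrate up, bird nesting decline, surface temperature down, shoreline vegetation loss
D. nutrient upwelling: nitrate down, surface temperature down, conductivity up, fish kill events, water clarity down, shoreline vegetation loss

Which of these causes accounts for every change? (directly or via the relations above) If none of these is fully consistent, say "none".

Checking each candidate against the observations:
(A) shoreline development — shoreline vegetation loss ✓; fish kill events ✗; water clarity down ✗; conductivity up ✓; surface temperature down ✓; nitrate down ✗; bird nesting decline ✓
(B) sediment plume from construction — shoreline vegetation loss ✓; fish kill events ✓; water clarity down ✗; conductivity up ✓; surface temperature down ✓; nitrate down ✓; bird nesting decline ✓
(C) algal bloom die-off — shoreline vegetation loss ✓; fish kill events ✗; water clarity down ✗; conductivity up ✓; surface temperature down ✓; nitrate down ✗; bird nesting decline ✓
(D) nutrient upwelling — does not account for bird nesting decline
Every candidate fails on at least one observation.

none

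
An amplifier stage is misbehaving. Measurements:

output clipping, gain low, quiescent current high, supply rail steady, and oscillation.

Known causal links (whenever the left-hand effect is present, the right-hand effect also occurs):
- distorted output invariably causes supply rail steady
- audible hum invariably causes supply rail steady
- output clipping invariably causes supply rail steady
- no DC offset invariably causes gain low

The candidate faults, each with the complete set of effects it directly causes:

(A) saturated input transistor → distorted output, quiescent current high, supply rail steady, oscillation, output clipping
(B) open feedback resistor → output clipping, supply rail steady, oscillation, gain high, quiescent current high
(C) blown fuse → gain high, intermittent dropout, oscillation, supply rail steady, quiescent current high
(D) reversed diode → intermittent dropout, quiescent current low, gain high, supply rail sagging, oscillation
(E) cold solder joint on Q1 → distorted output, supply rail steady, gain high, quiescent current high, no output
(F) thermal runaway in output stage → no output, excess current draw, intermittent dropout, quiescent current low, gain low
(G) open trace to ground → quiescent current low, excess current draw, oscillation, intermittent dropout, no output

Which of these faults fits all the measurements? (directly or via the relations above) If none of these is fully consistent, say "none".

For each candidate, compare predicted effects to what was observed:
(A) saturated input transistor — does not account for gain low
(B) open feedback resistor — output clipping yes; gain low NO; quiescent current high yes; supply rail steady yes; oscillation yes
(C) blown fuse — output clipping NO; gain low NO; quiescent current high yes; supply rail steady yes; oscillation yes
(D) reversed diode — output clipping NO; gain low NO; quiescent current high NO; supply rail steady NO; oscillation yes
(E) cold solder joint on Q1 — output clipping NO; gain low NO; quiescent current high yes; supply rail steady yes; oscillation NO
(F) thermal runaway in output stage — fails on output clipping, quiescent current high, supply rail steady, oscillation (predicts quiescent current low, not quiescent current high)
(G) open trace to ground — output clipping NO; gain low NO; quiescent current high NO; supply rail steady NO; oscillation yes
Every candidate fails on at least one observation.

none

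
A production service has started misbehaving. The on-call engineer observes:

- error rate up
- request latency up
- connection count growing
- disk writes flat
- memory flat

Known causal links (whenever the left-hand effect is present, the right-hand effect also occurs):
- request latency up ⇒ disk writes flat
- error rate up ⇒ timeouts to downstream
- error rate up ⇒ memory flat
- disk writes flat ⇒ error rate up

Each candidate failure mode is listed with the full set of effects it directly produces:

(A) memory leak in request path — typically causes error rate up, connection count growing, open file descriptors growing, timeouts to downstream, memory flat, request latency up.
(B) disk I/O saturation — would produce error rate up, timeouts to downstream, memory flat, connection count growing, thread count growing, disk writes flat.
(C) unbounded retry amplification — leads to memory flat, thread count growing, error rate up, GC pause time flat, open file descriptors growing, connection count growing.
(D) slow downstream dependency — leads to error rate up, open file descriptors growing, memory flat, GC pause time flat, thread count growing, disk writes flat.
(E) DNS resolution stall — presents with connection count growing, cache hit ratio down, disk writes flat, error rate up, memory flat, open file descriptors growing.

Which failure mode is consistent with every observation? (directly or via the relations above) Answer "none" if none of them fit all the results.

Testing each hypothesis:
(A) memory leak in request path — accounts for every observation (disk writes flat through request latency up → disk writes flat)
(B) disk I/O saturation — error rate up ✓; request latency up ✗; connection count growing ✓; disk writes flat ✓; memory flat ✓
(C) unbounded retry amplification — error rate up ✓; request latency up ✗; connection count growing ✓; disk writes flat ✗; memory flat ✓
(D) slow downstream dependency — does not account for request latency up, connection count growing
(E) DNS resolution stall — error rate up ✓; request latency up ✗; connection count growing ✓; disk writes flat ✓; memory flat ✓
(A) alone accounts for all the evidence.

A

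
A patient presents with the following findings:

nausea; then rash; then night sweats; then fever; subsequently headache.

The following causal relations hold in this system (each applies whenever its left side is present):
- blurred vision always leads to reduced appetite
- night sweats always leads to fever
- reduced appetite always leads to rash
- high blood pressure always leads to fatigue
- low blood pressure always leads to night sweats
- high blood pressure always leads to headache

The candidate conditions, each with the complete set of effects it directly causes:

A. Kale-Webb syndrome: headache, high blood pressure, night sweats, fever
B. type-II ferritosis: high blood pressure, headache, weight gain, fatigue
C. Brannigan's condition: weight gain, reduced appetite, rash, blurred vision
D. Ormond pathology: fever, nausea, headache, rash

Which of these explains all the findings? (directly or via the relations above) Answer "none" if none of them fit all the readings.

Checking each candidate against the observations:
(A) Kale-Webb syndrome — nausea miss; rash miss; night sweats match; fever match; headache match
(B) type-II ferritosis — does not account for nausea, rash, night sweats, fever
(C) Brannigan's condition — nausea miss; rash match; night sweats miss; fever miss; headache miss
(D) Ormond pathology — nausea match; rash match; night sweats miss; fever match; headache match
Every candidate fails on at least one observation.

none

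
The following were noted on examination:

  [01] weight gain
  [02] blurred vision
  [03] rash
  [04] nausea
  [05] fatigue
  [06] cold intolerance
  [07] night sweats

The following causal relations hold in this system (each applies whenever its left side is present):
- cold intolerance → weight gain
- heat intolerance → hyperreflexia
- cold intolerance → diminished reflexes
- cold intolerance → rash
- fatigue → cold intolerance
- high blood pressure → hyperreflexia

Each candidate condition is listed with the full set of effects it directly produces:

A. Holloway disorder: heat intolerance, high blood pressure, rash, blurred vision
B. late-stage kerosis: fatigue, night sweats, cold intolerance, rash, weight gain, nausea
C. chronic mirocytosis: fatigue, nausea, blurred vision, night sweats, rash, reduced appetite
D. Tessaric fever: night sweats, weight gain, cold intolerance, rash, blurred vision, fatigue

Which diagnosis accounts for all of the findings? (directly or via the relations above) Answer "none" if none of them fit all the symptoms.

C

Per-candidate check:
(A) Holloway disorder — weight gain NO; blurred vision yes; rash yes; nausea NO; fatigue NO; cold intolerance NO; night sweats NO
(B) late-stage kerosis — weight gain yes; blurred vision NO; rash yes; nausea yes; fatigue yes; cold intolerance yes; night sweats yes
(C) chronic mirocytosis — accounts for every observation (weight gain via fatigue → cold intolerance → weight gain)
(D) Tessaric fever — does not account for nausea
Only (C) is consistent with every observation.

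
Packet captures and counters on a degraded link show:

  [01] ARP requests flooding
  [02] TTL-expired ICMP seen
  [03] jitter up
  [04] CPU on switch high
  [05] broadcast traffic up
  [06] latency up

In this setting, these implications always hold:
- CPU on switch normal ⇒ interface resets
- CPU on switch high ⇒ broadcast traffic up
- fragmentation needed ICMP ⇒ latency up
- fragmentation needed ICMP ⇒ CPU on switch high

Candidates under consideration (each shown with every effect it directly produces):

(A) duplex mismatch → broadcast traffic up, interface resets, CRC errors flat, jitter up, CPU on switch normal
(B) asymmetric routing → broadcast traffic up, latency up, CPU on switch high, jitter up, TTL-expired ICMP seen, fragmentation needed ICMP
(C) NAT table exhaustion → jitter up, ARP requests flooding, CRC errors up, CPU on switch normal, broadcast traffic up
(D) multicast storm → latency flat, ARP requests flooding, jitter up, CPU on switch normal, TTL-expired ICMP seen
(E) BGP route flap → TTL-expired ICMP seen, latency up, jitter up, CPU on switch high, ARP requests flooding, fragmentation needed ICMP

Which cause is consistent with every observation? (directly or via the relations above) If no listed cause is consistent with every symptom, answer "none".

E

Checking each candidate against the observations:
(A) duplex mismatch — fails on ARP requests flooding, TTL-expired ICMP seen, CPU on switch high, latency up (predicts CPU on switch normal, not CPU on switch high)
(B) asymmetric routing — does not account for ARP requests flooding
(C) NAT table exhaustion — fails on TTL-expired ICMP seen, CPU on switch high, latency up (predicts CPU on switch normal, not CPU on switch high)
(D) multicast storm — ARP requests flooding match; TTL-expired ICMP seen match; jitter up match; CPU on switch high miss; broadcast traffic up miss; latency up miss
(E) BGP route flap — ARP requests flooding match; TTL-expired ICMP seen match; jitter up match; CPU on switch high match; broadcast traffic up match (via CPU on switch high → broadcast traffic up); latency up match
Only (E) is consistent with every observation.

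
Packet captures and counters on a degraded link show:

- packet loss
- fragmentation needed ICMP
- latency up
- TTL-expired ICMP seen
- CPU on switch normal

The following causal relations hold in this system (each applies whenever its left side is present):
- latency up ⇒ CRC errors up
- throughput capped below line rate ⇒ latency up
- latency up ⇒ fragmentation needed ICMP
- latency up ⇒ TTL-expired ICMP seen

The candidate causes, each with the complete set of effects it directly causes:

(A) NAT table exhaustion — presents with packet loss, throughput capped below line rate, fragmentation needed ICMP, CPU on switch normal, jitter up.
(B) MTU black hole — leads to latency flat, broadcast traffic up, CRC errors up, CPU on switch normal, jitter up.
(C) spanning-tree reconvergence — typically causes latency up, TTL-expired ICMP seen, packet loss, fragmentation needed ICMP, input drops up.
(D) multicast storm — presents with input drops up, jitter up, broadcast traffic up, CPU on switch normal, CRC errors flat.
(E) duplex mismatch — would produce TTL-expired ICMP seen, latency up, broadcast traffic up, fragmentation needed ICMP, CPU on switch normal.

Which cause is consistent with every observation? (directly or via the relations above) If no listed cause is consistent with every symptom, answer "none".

A

Testing each hypothesis:
(A) NAT table exhaustion — accounts for every observation (latency up by throughput capped below line rate → latency up)
(B) MTU black hole — fails on packet loss, fragmentation needed ICMP, latency up, TTL-expired ICMP seen (predicts latency flat, not latency up)
(C) spanning-tree reconvergence — does not account for CPU on switch normal
(D) multicast storm — does not account for packet loss, fragmentation needed ICMP, latency up, TTL-expired ICMP seen
(E) duplex mismatch — packet loss ✗; fragmentation needed ICMP ✓; latency up ✓; TTL-expired ICMP seen ✓; CPU on switch normal ✓
(A) is the only candidate with no mismatches.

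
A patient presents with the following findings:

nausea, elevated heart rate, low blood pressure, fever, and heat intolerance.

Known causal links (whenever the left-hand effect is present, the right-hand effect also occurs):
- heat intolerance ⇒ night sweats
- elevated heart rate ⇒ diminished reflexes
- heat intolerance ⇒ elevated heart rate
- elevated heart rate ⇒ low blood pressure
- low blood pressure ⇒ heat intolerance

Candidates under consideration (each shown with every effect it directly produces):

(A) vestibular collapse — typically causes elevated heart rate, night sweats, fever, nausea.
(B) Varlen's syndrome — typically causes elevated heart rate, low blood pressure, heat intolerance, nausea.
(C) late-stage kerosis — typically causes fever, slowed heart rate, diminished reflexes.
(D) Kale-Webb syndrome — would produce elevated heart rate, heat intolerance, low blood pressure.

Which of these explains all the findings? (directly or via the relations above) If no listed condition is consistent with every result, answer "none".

For each candidate, compare predicted effects to what was observed:
(A) vestibular collapse — accounts for every observation (low blood pressure via elevated heart rate → low blood pressure)
(B) Varlen's syndrome — does not account for fever
(C) late-stage kerosis — nausea miss; elevated heart rate miss; low blood pressure miss; fever match; heat intolerance miss
(D) Kale-Webb syndrome — nausea miss; elevated heart rate match; low blood pressure match; fever miss; heat intolerance match
(A) alone accounts for all the evidence.

A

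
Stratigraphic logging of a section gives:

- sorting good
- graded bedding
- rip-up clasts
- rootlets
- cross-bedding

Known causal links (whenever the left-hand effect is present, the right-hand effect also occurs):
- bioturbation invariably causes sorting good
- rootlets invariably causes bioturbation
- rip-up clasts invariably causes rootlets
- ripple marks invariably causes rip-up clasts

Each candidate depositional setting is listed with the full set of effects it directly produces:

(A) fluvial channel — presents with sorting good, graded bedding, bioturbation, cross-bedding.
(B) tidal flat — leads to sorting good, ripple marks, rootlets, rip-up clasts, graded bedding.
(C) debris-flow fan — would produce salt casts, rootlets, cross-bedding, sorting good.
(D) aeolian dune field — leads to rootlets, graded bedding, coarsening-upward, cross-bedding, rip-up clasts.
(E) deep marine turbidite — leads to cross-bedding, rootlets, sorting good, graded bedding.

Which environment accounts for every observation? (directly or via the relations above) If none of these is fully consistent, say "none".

D

Testing each hypothesis:
(A) fluvial channel — sorting good match; graded bedding match; rip-up clasts miss; rootlets miss; cross-bedding match
(B) tidal flat — does not account for cross-bedding
(C) debris-flow fan — does not account for graded bedding, rip-up clasts
(D) aeolian dune field — accounts for every observation (sorting good via rootlets → bioturbation → sorting good)
(E) deep marine turbidite — sorting good match; graded bedding match; rip-up clasts miss; rootlets match; cross-bedding match
(D) is the only candidate with no mismatches.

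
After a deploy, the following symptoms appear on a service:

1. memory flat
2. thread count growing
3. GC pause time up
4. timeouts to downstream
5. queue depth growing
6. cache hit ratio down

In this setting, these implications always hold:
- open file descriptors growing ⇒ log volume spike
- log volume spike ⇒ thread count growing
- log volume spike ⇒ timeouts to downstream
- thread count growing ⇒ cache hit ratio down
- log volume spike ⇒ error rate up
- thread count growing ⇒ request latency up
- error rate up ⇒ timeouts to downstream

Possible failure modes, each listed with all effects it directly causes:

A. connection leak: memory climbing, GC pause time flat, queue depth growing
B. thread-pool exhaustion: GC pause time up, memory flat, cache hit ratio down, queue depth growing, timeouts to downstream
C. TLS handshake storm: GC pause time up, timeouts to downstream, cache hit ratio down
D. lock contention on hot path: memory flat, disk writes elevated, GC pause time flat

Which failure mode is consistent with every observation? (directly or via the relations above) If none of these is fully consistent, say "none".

Checking each candidate against the observations:
(A) connection leak — fails on memory flat, thread count growing, GC pause time up, timeouts to downstream, cache hit ratio down (predicts memory climbing, not memory flat; predicts GC pause time flat, not GC pause time up)
(B) thread-pool exhaustion — memory flat match; thread count growing miss; GC pause time up match; timeouts to downstream match; queue depth growing match; cache hit ratio down match
(C) TLS handshake storm — does not account for memory flat, thread count growing, queue depth growing
(D) lock contention on hot path — memory flat match; thread count growing miss; GC pause time up miss; timeouts to downstream miss; queue depth growing miss; cache hit ratio down miss
Every candidate fails on at least one observation.

none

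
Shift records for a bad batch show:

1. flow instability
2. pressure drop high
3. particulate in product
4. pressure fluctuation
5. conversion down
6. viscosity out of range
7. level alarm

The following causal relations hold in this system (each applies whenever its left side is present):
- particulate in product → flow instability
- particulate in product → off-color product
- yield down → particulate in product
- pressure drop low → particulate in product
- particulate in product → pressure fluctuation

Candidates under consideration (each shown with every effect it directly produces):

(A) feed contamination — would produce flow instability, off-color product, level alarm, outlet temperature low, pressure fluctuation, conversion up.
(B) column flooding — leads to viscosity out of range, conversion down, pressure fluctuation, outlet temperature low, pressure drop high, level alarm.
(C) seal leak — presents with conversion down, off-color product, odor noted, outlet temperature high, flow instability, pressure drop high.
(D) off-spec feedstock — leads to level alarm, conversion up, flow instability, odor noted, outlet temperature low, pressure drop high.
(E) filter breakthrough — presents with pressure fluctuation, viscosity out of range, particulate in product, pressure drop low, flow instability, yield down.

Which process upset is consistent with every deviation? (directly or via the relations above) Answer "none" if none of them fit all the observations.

none

Per-candidate check:
(A) feed contamination — fails on pressure drop high, particulate in product, conversion down, viscosity out of range (predicts conversion up, not conversion down)
(B) column flooding — flow instability ✗; pressure drop high ✓; particulate in product ✗; pressure fluctuation ✓; conversion down ✓; viscosity out of range ✓; level alarm ✓
(C) seal leak — flow instability ✓; pressure drop high ✓; particulate in product ✗; pressure fluctuation ✗; conversion down ✓; viscosity out of range ✗; level alarm ✗
(D) off-spec feedstock — flow instability ✓; pressure drop high ✓; particulate in product ✗; pressure fluctuation ✗; conversion down ✗; viscosity out of range ✗; level alarm ✓
(E) filter breakthrough — flow instability ✓; pressure drop high ✗; particulate in product ✓; pressure fluctuation ✓; conversion down ✗; viscosity out of range ✓; level alarm ✗
No candidate is consistent with all observations.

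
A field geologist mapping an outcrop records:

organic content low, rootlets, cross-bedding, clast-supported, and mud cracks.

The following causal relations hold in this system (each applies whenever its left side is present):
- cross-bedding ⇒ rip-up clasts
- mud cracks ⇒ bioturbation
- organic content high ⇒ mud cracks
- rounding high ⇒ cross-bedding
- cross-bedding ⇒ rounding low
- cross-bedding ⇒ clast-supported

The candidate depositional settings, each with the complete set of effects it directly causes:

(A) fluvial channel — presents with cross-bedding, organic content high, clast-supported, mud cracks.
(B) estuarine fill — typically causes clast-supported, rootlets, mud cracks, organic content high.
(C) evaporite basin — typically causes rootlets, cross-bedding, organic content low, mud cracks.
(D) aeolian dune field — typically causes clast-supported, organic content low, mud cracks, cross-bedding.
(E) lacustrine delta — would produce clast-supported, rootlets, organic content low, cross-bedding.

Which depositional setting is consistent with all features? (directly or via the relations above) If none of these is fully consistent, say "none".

Per-candidate check:
(A) fluvial channel — organic content low miss; rootlets miss; cross-bedding match; clast-supported match; mud cracks match
(B) estuarine fill — fails on organic content low, cross-bedding (predicts organic content high, not organic content low)
(C) evaporite basin — accounts for every observation (clast-supported via cross-bedding → clast-supported)
(D) aeolian dune field — organic content low match; rootlets miss; cross-bedding match; clast-supported match; mud cracks match
(E) lacustrine delta — organic content low match; rootlets match; cross-bedding match; clast-supported match; mud cracks miss
(C) is the only candidate with no mismatches.

C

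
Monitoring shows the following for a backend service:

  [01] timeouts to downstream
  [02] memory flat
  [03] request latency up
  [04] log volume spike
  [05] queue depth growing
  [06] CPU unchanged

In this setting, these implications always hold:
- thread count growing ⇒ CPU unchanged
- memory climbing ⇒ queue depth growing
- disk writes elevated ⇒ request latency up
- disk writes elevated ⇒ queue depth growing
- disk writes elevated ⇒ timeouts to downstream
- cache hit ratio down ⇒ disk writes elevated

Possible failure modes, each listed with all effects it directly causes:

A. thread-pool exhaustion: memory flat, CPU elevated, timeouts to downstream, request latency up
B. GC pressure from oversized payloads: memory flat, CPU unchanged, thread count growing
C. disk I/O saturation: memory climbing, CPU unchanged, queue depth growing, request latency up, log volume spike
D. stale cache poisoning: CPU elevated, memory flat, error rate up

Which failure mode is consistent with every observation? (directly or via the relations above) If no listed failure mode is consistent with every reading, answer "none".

Per-candidate check:
(A) thread-pool exhaustion — timeouts to downstream match; memory flat match; request latency up match; log volume spike miss; queue depth growing miss; CPU unchanged miss
(B) GC pressure from oversized payloads — timeouts to downstream miss; memory flat match; request latency up miss; log volume spike miss; queue depth growing miss; CPU unchanged match
(C) disk I/O saturation — timeouts to downstream miss; memory flat miss; request latency up match; log volume spike match; queue depth growing match; CPU unchanged match
(D) stale cache poisoning — timeouts to downstream miss; memory flat match; request latency up miss; log volume spike miss; queue depth growing miss; CPU unchanged miss
None of the listed candidates fits everything.

none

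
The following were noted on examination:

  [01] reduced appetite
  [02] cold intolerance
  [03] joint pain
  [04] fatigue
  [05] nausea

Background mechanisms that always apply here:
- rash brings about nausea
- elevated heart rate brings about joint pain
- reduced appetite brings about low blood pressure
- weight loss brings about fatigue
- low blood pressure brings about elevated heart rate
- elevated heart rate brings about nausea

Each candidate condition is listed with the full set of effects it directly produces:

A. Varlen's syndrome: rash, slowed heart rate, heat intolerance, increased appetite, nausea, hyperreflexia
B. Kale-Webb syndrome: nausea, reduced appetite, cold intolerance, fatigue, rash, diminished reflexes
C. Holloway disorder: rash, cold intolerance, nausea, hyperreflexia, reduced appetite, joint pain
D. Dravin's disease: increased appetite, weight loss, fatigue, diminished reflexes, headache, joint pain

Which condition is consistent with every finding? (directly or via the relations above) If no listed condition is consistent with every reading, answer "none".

B

Testing each hypothesis:
(A) Varlen's syndrome — fails on reduced appetite, cold intolerance, joint pain, fatigue (predicts increased appetite, not reduced appetite; predicts heat intolerance, not cold intolerance)
(B) Kale-Webb syndrome — reduced appetite ✓; cold intolerance ✓; joint pain ✓ (through reduced appetite → low blood pressure → elevated heart rate → joint pain); fatigue ✓; nausea ✓
(C) Holloway disorder — reduced appetite ✓; cold intolerance ✓; joint pain ✓; fatigue ✗; nausea ✓
(D) Dravin's disease — fails on reduced appetite, cold intolerance, nausea (predicts increased appetite, not reduced appetite)
(B) is the only candidate with no mismatches.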